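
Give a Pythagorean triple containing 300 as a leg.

We need the other leg and hypotenuse such that 300² + x² = c².
Take x = 1105, c = 1145: 300² + 1105² = 90000 + 1221025 = 1311025 = 1145² ✓
Triple: (1105, 300, 1145)

(1105, 300, 1145)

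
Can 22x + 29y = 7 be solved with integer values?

Step 1: Compute gcd(22, 29).
gcd(22, 29) = 1

Step 2: Check divisibility.
Does 1 divide 7? 7 = 1 x 7, so yes.

By the theorem on linear Diophantine equations, 22x + 29y = 7 has integer solutions if and only if gcd(22, 29) divides 7. Since 1 | 7, solutions exist.

Yes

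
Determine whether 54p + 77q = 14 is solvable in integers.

Step 1: Compute gcd(54, 77).
gcd(54, 77) = 1

Step 2: Check divisibility.
Does 1 divide 14? 14 = 1 x 14, so yes.

By the theorem on linear Diophantine equations, 54p + 77q = 14 has integer solutions if and only if gcd(54, 77) divides 14. Since 1 | 14, solutions exist.

Yes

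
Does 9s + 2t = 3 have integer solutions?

Step 1: Compute gcd(9, 2).
gcd(9, 2) = 1

Step 2: Check divisibility.
Does 1 divide 3? 3 = 1 x 3, so yes.

By the theorem on linear Diophantine equations, 9s + 2t = 3 has integer solutions if and only if gcd(9, 2) divides 3. Since 1 | 3, solutions exist.

Yes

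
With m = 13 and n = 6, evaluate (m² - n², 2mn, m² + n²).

a = m² - n² = 169 - 36 = 133
b = 2mn = 2·13·6 = 156
c = m² + n² = 169 + 36 = 205
Verify: 133² + 156² = 17689 + 24336 = 42025 = 205² ✓

(133, 156, 205)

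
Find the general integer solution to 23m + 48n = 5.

Step 1: Compute gcd(23, 48) = 1.
Since 1 divides 5, solutions exist.

Step 2: Find a particular solution using extended Euclidean algorithm.
We get m₀ = 115, n₀ = -55.
Check: 23*115 + 48*-55 = 5 = 5 ✓

Step 3: Write the general solution.
m = 115 + (48/1)t = 115 + 48t
n = -55 - (23/1)t = -55 - 23t
for any integer t.

m = 115 + 48t, n = -55 - 23t for integer t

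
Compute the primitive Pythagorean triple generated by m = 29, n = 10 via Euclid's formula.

a = m² - n² = 29² - 10² = 841 - 100 = 741
b = 2mn = 2·29·10 = 580
c = m² + n² = 841 + 100 = 941
Verify: 741² + 580² = 549081 + 336400 = 885481 = 941² ✓

(741, 580, 941)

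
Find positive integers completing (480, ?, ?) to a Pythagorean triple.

We need the other leg and hypotenuse such that 480² + x² = c².
Take x = 31, c = 481: 480² + 31² = 230400 + 961 = 231361 = 481² ✓
Triple: (31, 480, 481)

(31, 480, 481)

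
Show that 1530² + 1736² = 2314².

Compute a² + b² = 1530² + 1736² = 2340900 + 3013696 = 5354596
Compute c² = 2314² = 5354596
Since 5354596 = 5354596, confirmed.

Yes, it is a Pythagorean triple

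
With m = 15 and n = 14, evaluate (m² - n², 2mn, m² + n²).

a = m² - n² = 225 - 196 = 29
b = 2mn = 2·15·14 = 420
c = m² + n² = 225 + 196 = 421
Verify: 29² + 420² = 841 + 176400 = 177241 = 421² ✓

(29, 420, 421)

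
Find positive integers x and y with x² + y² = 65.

We need to find integers x, y > 0 such that x² + y² = 65.
Trying x = 1: y² = 65 - 1² = 65 - 1 = 64
y = 8
Check: 1² + 8² = 1 + 64 = 65 ✓

65 = 1² + 8²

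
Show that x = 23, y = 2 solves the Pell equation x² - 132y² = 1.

Compute x² = 23² = 529
Compute 132y² = 132·2² = 132·4 = 528
x² - 132y² = 529 - 528 = 1
Since this equals 1, (23, 2) is a solution.

Yes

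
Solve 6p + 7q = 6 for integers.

Step 1: Check solvability.
gcd(6, 7) = 1
Since 1 divides 6, solutions exist.

Step 2: Apply extended Euclidean algorithm to find gcd.
We find integers such that 6*x0 + 7*y0 = 1

Step 3: Scale the particular solution.
Multiply by 6/1 = 6:
p = -6, q = 6

Step 4: Verify.
6*(-6) + 7*(6) = 6 = 6 ✓

p = -6, q = 6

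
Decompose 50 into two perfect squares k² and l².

We need to find integers k, l > 0 such that k² + l² = 50.
Trying k = 1: l² = 50 - 1² = 50 - 1 = 49
l = 7
Check: 1² + 7² = 1 + 49 = 50 ✓

50 = 1² + 7²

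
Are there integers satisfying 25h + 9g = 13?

Step 1: Compute gcd(25, 9).
gcd(25, 9) = 1

Step 2: Check divisibility.
Does 1 divide 13? 13 = 1 x 13, so yes.

By the theorem on linear Diophantine equations, 25h + 9g = 13 has integer solutions if and only if gcd(25, 9) divides 13. Since 1 | 13, solutions exist.

Yes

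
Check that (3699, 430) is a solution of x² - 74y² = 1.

Compute x² = 3699² = 13682601
Compute 74y² = 74·430² = 74·184900 = 13682600
x² - 74y² = 13682601 - 13682600 = 1
Since this equals 1, (3699, 430) is a solution.

Yes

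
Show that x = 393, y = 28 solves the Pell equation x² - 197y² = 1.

Compute x² = 393² = 154449
Compute 197y² = 197·28² = 197·784 = 154448
x² - 197y² = 154449 - 154448 = 1
Since this equals 1, (393, 28) is a solution.

Yes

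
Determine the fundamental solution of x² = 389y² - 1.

We need x² = 389y² - 1. Try successive y:
y = 1: x² = 389·1² - 1 = 388, not a perfect square
y = 2: x² = 389·2² - 1 = 1555, not a perfect square
y = 3: x² = 389·3² - 1 = 3500, not a perfect square
...
y = 65: x² = 389·65² - 1 = 1643524 = 1282² ✓
Check: 1282² - 389·65² = 1643524 - 1643525 = -1 ✓

x = 1282, y = 65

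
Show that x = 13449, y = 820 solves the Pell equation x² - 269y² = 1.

Compute x² = 13449² = 180875601
Compute 269y² = 269·820² = 269·672400 = 180875600
x² - 269y² = 180875601 - 180875600 = 1
Since this equals 1, (13449, 820) is a solution.

Yes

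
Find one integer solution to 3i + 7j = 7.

Step 1: Check solvability.
gcd(3, 7) = 1
Since 1 divides 7, solutions exist.

Step 2: Apply extended Euclidean algorithm to find gcd.
We find integers such that 3*x0 + 7*y0 = 1

Step 3: Scale the particular solution.
Multiply by 7/1 = 7:
i = -14, j = 7

Step 4: Verify.
3*(-14) + 7*(7) = 7 = 7 ✓

i = -14, j = 7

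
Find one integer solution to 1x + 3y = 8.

Step 1: Check solvability.
gcd(1, 3) = 1
Since 1 divides 8, solutions exist.

Step 2: Apply extended Euclidean algorithm to find gcd.
We find integers such that 1*x0 + 3*y0 = 1

Step 3: Scale the particular solution.
Multiply by 8/1 = 8:
x = 8, y = 0

Step 4: Verify.
1*(8) + 3*(0) = 8 = 8 ✓

x = 8, y = 0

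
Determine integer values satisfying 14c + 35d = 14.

Step 1: Check solvability.
gcd(14, 35) = 7
Since 7 divides 14, solutions exist.

Step 2: Apply extended Euclidean algorithm to find gcd.
We find integers such that 14*x0 + 35*y0 = 7

Step 3: Scale the particular solution.
Multiply by 14/7 = 2:
c = -4, d = 2

Step 4: Verify.
14*(-4) + 35*(2) = 14 = 14 ✓

c = -4, d = 2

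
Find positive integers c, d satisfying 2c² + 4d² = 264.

Try small values of c and check whether (264 - 2c²)/4 is a perfect square.
c = 10: 2·10² = 200, so 4d² = 264 - 200 = 64, giving d² = 16, d = 4.
Check: 2·10² + 4·4² = 200 + 64 = 264 ✓

c = 10, d = 4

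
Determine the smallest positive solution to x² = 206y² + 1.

We seek the smallest positive integers (x, y) with x² - 206y² = 1, i.e., x² = 206y² + 1.
Try successive y values:
y = 1: x² = 206·1² + 1 = 207, not a perfect square
y = 2: x² = 206·2² + 1 = 825, not a perfect square
y = 3: x² = 206·3² + 1 = 1855, not a perfect square
... continuing the search (or via continued fractions) ...
y = 4148: x² = 206·4148² + 1 = 3544416225, x = 59535 ✓

Verify: 59535² - 206·4148² = 3544416225 - 3544416224 = 1 ✓

x = 59535, y = 4148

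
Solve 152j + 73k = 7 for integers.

Step 1: Check solvability.
gcd(152, 73) = 1
Since 1 divides 7, solutions exist.

Step 2: Apply extended Euclidean algorithm to find gcd.
We find integers such that 152*x0 + 73*y0 = 1

Step 3: Scale the particular solution.
Multiply by 7/1 = 7:
j = -84, k = 175

Step 4: Verify.
152*(-84) + 73*(175) = 7 = 7 ✓

j = -84, k = 175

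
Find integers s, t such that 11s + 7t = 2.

Step 1: Check solvability.
gcd(11, 7) = 1
Since 1 divides 2, solutions exist.

Step 2: Apply extended Euclidean algorithm to find gcd.
We find integers such that 11*x0 + 7*y0 = 1

Step 3: Scale the particular solution.
Multiply by 2/1 = 2:
s = 4, t = -6

Step 4: Verify.
11*(4) + 7*(-6) = 2 = 2 ✓

s = 4, t = -6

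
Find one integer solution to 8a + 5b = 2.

Step 1: Check solvability.
gcd(8, 5) = 1
Since 1 divides 2, solutions exist.

Step 2: Apply extended Euclidean algorithm to find gcd.
We find integers such that 8*x0 + 5*y0 = 1

Step 3: Scale the particular solution.
Multiply by 2/1 = 2:
a = 4, b = -6

Step 4: Verify.
8*(4) + 5*(-6) = 2 = 2 ✓

a = 4, b = -6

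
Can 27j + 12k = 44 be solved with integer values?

Step 1: Compute gcd(27, 12).
gcd(27, 12) = 3

Step 2: Check divisibility.
Does 3 divide 44? 44 = 3 x 14 + 2, so no.

By the theorem on linear Diophantine equations, 27j + 12k = 44 has integer solutions if and only if gcd(27, 12) divides 44. Since 3 does not divide 44, no solutions exist.

No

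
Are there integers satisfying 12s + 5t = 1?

Step 1: Compute gcd(12, 5).
gcd(12, 5) = 1

Step 2: Check divisibility.
Does 1 divide 1? 1 = 1 x 1, so yes.

By the theorem on linear Diophantine equations, 12s + 5t = 1 has integer solutions if and only if gcd(12, 5) divides 1. Since 1 | 1, solutions exist.

Yes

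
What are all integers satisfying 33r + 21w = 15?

Step 1: Compute gcd(33, 21) = 3.
Since 3 divides 15, solutions exist.

Step 2: Find a particular solution using extended Euclidean algorithm.
We get r₀ = 10, w₀ = -15.
Check: 33*10 + 21*-15 = 15 = 15 ✓

Step 3: Write the general solution.
r = 10 + (21/3)t = 10 + 7t
w = -15 - (33/3)t = -15 - 11t
for any integer t.

r = 10 + 7t, w = -15 - 11t for integer t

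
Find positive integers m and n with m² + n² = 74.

We need to find integers m, n > 0 such that m² + n² = 74.
Trying m = 5: n² = 74 - 5² = 74 - 25 = 49
n = 7
Check: 5² + 7² = 25 + 49 = 74 ✓

74 = 5² + 7²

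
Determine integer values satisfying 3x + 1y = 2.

Step 1: Check solvability.
gcd(3, 1) = 1
Since 1 divides 2, solutions exist.

Step 2: Apply extended Euclidean algorithm to find gcd.
We find integers such that 3*x0 + 1*y0 = 1

Step 3: Scale the particular solution.
Multiply by 2/1 = 2:
x = 0, y = 2

Step 4: Verify.
3*(0) + 1*(2) = 2 = 2 ✓

x = 0, y = 2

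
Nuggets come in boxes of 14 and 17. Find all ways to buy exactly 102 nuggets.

We need non-negative integers (x, y) with 14x + 17y = 102.
For each x in 0..7, check if 102 - 14x is a non-negative multiple of 17.
x = 0: 17y = 102, y = 6 ✓

(0 boxes of 14, 6 boxes of 17)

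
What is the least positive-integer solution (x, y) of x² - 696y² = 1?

We seek the smallest positive integers (x, y) with x² - 696y² = 1, i.e., x² = 696y² + 1.
Try successive y values:
y = 1: x² = 696·1² + 1 = 697, not a perfect square
y = 2: x² = 696·2² + 1 = 2785, not a perfect square
y = 3: x² = 696·3² + 1 = 6265, not a perfect square
... continuing the search (or via continued fractions) ...
y = 55: x² = 696·55² + 1 = 2105401, x = 1451 ✓

Verify: 1451² - 696·55² = 2105401 - 2105400 = 1 ✓

x = 1451, y = 55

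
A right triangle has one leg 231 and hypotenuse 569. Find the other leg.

b² = c² - a² = 323761 - 53361 = 270400
b = 520

520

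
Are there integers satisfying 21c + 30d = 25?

Step 1: Compute gcd(21, 30).
gcd(21, 30) = 3

Step 2: Check divisibility.
Does 3 divide 25? 25 = 3 x 8 + 1, so no.

By the theorem on linear Diophantine equations, 21c + 30d = 25 has integer solutions if and only if gcd(21, 30) divides 25. Since 3 does not divide 25, no solutions exist.

No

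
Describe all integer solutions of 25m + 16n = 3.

Step 1: Compute gcd(25, 16) = 1.
Since 1 divides 3, solutions exist.

Step 2: Find a particular solution using extended Euclidean algorithm.
We get m₀ = -21, n₀ = 33.
Check: 25*-21 + 16*33 = 3 = 3 ✓

Step 3: Write the general solution.
m = -21 + (16/1)t = -21 + 16t
n = 33 - (25/1)t = 33 - 25t
for any integer t.

m = -21 + 16t, n = 33 - 25t for integer t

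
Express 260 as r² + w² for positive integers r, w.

We need to find integers r, w > 0 such that r² + w² = 260.
Trying r = 2: w² = 260 - 2² = 260 - 4 = 256
w = 16
Check: 2² + 16² = 4 + 256 = 260 ✓

260 = 2² + 16²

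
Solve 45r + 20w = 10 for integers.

Step 1: Check solvability.
gcd(45, 20) = 5
Since 5 divides 10, solutions exist.

Step 2: Apply extended Euclidean algorithm to find gcd.
We find integers such that 45*x0 + 20*y0 = 5

Step 3: Scale the particular solution.
Multiply by 10/5 = 2:
r = 2, w = -4

Step 4: Verify.
45*(2) + 20*(-4) = 10 = 10 ✓

r = 2, w = -4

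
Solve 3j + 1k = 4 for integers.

Step 1: Check solvability.
gcd(3, 1) = 1
Since 1 divides 4, solutions exist.

Step 2: Apply extended Euclidean algorithm to find gcd.
We find integers such that 3*x0 + 1*y0 = 1

Step 3: Scale the particular solution.
Multiply by 4/1 = 4:
j = 0, k = 4

Step 4: Verify.
3*(0) + 1*(4) = 4 = 4 ✓

j = 0, k = 4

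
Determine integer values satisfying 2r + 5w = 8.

Step 1: Check solvability.
gcd(2, 5) = 1
Since 1 divides 8, solutions exist.

Step 2: Apply extended Euclidean algorithm to find gcd.
We find integers such that 2*x0 + 5*y0 = 1

Step 3: Scale the particular solution.
Multiply by 8/1 = 8:
r = -16, w = 8

Step 4: Verify.
2*(-16) + 5*(8) = 8 = 8 ✓

r = -16, w = 8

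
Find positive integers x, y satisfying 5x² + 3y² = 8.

Try small values of x and check whether (8 - 5x²)/3 is a perfect square.
x = 1: 5·1² = 5, so 3y² = 8 - 5 = 3, giving y² = 1, y = 1.
Check: 5·1² + 3·1² = 5 + 3 = 8 ✓

x = 1, y = 1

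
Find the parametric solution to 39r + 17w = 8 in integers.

Step 1: Compute gcd(39, 17) = 1.
Since 1 divides 8, solutions exist.

Step 2: Find a particular solution using extended Euclidean algorithm.
We get r₀ = 56, w₀ = -128.
Check: 39*56 + 17*-128 = 8 = 8 ✓

Step 3: Write the general solution.
r = 56 + (17/1)t = 56 + 17t
w = -128 - (39/1)t = -128 - 39t
for any integer t.

r = 56 + 17t, w = -128 - 39t for integer t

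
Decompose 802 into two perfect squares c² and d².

We need to find integers c, d > 0 such that c² + d² = 802.
Trying c = 19: d² = 802 - 19² = 802 - 361 = 441
d = 21
Check: 19² + 21² = 361 + 441 = 802 ✓

802 = 19² + 21²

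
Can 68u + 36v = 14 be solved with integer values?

Step 1: Compute gcd(68, 36).
gcd(68, 36) = 4

Step 2: Check divisibility.
Does 4 divide 14? 14 = 4 x 3 + 2, so no.

By the theorem on linear Diophantine equations, 68u + 36v = 14 has integer solutions if and only if gcd(68, 36) divides 14. Since 4 does not divide 14, no solutions exist.

No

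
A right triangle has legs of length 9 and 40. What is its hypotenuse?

c² = a² + b² = 9² + 40² = 81 + 1600 = 1681
c = 41

41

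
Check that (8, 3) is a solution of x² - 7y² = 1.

Compute x² = 8² = 64
Compute 7y² = 7·3² = 7·9 = 63
x² - 7y² = 64 - 63 = 1
Since this equals 1, (8, 3) is a solution.

Yes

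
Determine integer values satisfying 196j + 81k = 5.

Step 1: Check solvability.
gcd(196, 81) = 1
Since 1 divides 5, solutions exist.

Step 2: Apply extended Euclidean algorithm to find gcd.
We find integers such that 196*x0 + 81*y0 = 1

Step 3: Scale the particular solution.
Multiply by 5/1 = 5:
j = 155, k = -375

Step 4: Verify.
196*(155) + 81*(-375) = 5 = 5 ✓

j = 155, k = -375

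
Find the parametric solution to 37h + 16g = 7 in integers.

Step 1: Compute gcd(37, 16) = 1.
Since 1 divides 7, solutions exist.

Step 2: Find a particular solution using extended Euclidean algorithm.
We get h₀ = -21, g₀ = 49.
Check: 37*-21 + 16*49 = 7 = 7 ✓

Step 3: Write the general solution.
h = -21 + (16/1)t = -21 + 16t
g = 49 - (37/1)t = 49 - 37t
for any integer t.

h = -21 + 16t, g = 49 - 37t for integer t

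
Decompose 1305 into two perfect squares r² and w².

We need to find integers r, w > 0 such that r² + w² = 1305.
Trying r = 3: w² = 1305 - 3² = 1305 - 9 = 1296
w = 36
Check: 3² + 36² = 9 + 1296 = 1305 ✓

1305 = 3² + 36²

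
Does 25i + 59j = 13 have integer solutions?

Step 1: Compute gcd(25, 59).
gcd(25, 59) = 1

Step 2: Check divisibility.
Does 1 divide 13? 13 = 1 x 13, so yes.

By the theorem on linear Diophantine equations, 25i + 59j = 13 has integer solutions if and only if gcd(25, 59) divides 13. Since 1 | 13, solutions exist.

Yes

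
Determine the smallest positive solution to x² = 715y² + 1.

We seek the smallest positive integers (x, y) with x² - 715y² = 1, i.e., x² = 715y² + 1.
Try successive y values:
y = 1: x² = 715·1² + 1 = 716, not a perfect square
y = 2: x² = 715·2² + 1 = 2861, not a perfect square
y = 3: x² = 715·3² + 1 = 6436, not a perfect square
... continuing the search (or via continued fractions) ...
y = 2829: x² = 715·2829² + 1 = 5722317316, x = 75646 ✓

Verify: 75646² - 715·2829² = 5722317316 - 5722317315 = 1 ✓

x = 75646, y = 2829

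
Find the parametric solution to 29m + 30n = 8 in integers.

Step 1: Compute gcd(29, 30) = 1.
Since 1 divides 8, solutions exist.

Step 2: Find a particular solution using extended Euclidean algorithm.
We get m₀ = -8, n₀ = 8.
Check: 29*-8 + 30*8 = 8 = 8 ✓

Step 3: Write the general solution.
m = -8 + (30/1)t = -8 + 30t
n = 8 - (29/1)t = 8 - 29t
for any integer t.

m = -8 + 30t, n = 8 - 29t for integer t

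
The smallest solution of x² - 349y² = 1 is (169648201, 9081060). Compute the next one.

Solutions to x² - Dy² = 1 are generated by powers of (x₀ + y₀√D).
The next solution satisfies x₁ + y₁√349 = (x₀ + y₀√349)², giving:
x₁ = x₀² + 349y₀² = 169648201² + 349·9081060² = 28780512102536401 + 28780512102536400 = 57561024205072801
y₁ = 2x₀y₀ = 2·169648201·9081060 = 3081170984346120

Verify: 57561024205072801² - 349·3081170984346120² = 3313271507536976882271301709985601 - 3313271507536976882271301709985600 = 1 ✓

x = 57561024205072801, y = 3081170984346120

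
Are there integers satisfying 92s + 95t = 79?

Step 1: Compute gcd(92, 95).
gcd(92, 95) = 1

Step 2: Check divisibility.
Does 1 divide 79? 79 = 1 x 79, so yes.

By the theorem on linear Diophantine equations, 92s + 95t = 79 has integer solutions if and only if gcd(92, 95) divides 79. Since 1 | 79, solutions exist.

Yes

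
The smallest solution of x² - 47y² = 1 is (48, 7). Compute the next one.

Solutions to x² - Dy² = 1 are generated by powers of (x₀ + y₀√D).
The next solution satisfies x₁ + y₁√47 = (x₀ + y₀√47)², giving:
x₁ = x₀² + 47y₀² = 48² + 47·7² = 2304 + 2303 = 4607
y₁ = 2x₀y₀ = 2·48·7 = 672

Verify: 4607² - 47·672² = 21224449 - 21224448 = 1 ✓

x = 4607, y = 672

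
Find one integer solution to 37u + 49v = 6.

Step 1: Check solvability.
gcd(37, 49) = 1
Since 1 divides 6, solutions exist.

Step 2: Apply extended Euclidean algorithm to find gcd.
We find integers such that 37*x0 + 49*y0 = 1

Step 3: Scale the particular solution.
Multiply by 6/1 = 6:
u = 24, v = -18

Step 4: Verify.
37*(24) + 49*(-18) = 6 = 6 ✓

u = 24, v = -18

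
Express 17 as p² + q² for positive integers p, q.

We need to find integers p, q > 0 such that p² + q² = 17.
Trying p = 1: q² = 17 - 1² = 17 - 1 = 16
q = 4
Check: 1² + 4² = 1 + 16 = 17 ✓

17 = 1² + 4²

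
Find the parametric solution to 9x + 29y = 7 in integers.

Step 1: Compute gcd(9, 29) = 1.
Since 1 divides 7, solutions exist.

Step 2: Find a particular solution using extended Euclidean algorithm.
We get x₀ = 91, y₀ = -28.
Check: 9*91 + 29*-28 = 7 = 7 ✓

Step 3: Write the general solution.
x = 91 + (29/1)t = 91 + 29t
y = -28 - (9/1)t = -28 - 9t
for any integer t.

x = 91 + 29t, y = -28 - 9t for integer t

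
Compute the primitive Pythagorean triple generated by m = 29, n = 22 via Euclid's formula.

a = m² - n² = 29² - 22² = 841 - 484 = 357
b = 2mn = 2·29·22 = 1276
c = m² + n² = 841 + 484 = 1325
Verify: 357² + 1276² = 127449 + 1628176 = 1755625 = 1325² ✓

(357, 1276, 1325)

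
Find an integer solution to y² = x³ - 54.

Try small integer x values and check whether x³ - 54 is a perfect square.
x = 7: x³ - 54 = 7³ - 54 = 343 - 54 = 289
Is 289 a perfect square? 17² = 289 ✓
So (x, y) = (7, 17) is a solution.

x = 7, y = 17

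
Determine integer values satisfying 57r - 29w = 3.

Step 1: Check solvability.
gcd(57, 29) = 1
Since 1 divides 3, solutions exist.

Step 2: Apply extended Euclidean algorithm to find gcd.
We find integers such that 57*x0 + 29*y0 = 1

Step 3: Scale the particular solution.
Multiply by 3/1 = 3:
r = -3, w = -6

Step 4: Verify.
57*(-3) - 29*(-6) = 3 = 3 ✓

r = -3, w = -6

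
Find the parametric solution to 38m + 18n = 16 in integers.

Step 1: Compute gcd(38, 18) = 2.
Since 2 divides 16, solutions exist.

Step 2: Find a particular solution using extended Euclidean algorithm.
We get m₀ = 8, n₀ = -16.
Check: 38*8 + 18*-16 = 16 = 16 ✓

Step 3: Write the general solution.
m = 8 + (18/2)t = 8 + 9t
n = -16 - (38/2)t = -16 - 19t
for any integer t.

m = 8 + 9t, n = -16 - 19t for integer t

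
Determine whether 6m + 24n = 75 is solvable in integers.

Step 1: Compute gcd(6, 24).
gcd(6, 24) = 6

Step 2: Check divisibility.
Does 6 divide 75? 75 = 6 x 12 + 3, so no.

By the theorem on linear Diophantine equations, 6m + 24n = 75 has integer solutions if and only if gcd(6, 24) divides 75. Since 6 does not divide 75, no solutions exist.

No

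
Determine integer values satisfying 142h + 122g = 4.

Step 1: Check solvability.
gcd(142, 122) = 2
Since 2 divides 4, solutions exist.

Step 2: Apply extended Euclidean algorithm to find gcd.
We find integers such that 142*x0 + 122*y0 = 2

Step 3: Scale the particular solution.
Multiply by 4/2 = 2:
h = -12, g = 14

Step 4: Verify.
142*(-12) + 122*(14) = 4 = 4 ✓

h = -12, g = 14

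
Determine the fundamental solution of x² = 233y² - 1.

We need x² = 233y² - 1. Try successive y:
y = 1: x² = 233·1² - 1 = 232, not a perfect square
y = 2: x² = 233·2² - 1 = 931, not a perfect square
y = 3: x² = 233·3² - 1 = 2096, not a perfect square
...
y = 1517: x² = 233·1517² - 1 = 536200336 = 23156² ✓
Check: 23156² - 233·1517² = 536200336 - 536200337 = -1 ✓

x = 23156, y = 1517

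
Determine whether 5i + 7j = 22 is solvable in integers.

Step 1: Compute gcd(5, 7).
gcd(5, 7) = 1

Step 2: Check divisibility.
Does 1 divide 22? 22 = 1 x 22, so yes.

By the theorem on linear Diophantine equations, 5i + 7j = 22 has integer solutions if and only if gcd(5, 7) divides 22. Since 1 | 22, solutions exist.

Yes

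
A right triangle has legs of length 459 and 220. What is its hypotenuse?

c² = a² + b² = 459² + 220² = 210681 + 48400 = 259081
c = 509

509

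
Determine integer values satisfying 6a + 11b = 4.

Step 1: Check solvability.
gcd(6, 11) = 1
Since 1 divides 4, solutions exist.

Step 2: Apply extended Euclidean algorithm to find gcd.
We find integers such that 6*x0 + 11*y0 = 1

Step 3: Scale the particular solution.
Multiply by 4/1 = 4:
a = 8, b = -4

Step 4: Verify.
6*(8) + 11*(-4) = 4 = 4 ✓

a = 8, b = -4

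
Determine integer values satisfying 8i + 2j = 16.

Step 1: Check solvability.
gcd(8, 2) = 2
Since 2 divides 16, solutions exist.

Step 2: Apply extended Euclidean algorithm to find gcd.
We find integers such that 8*x0 + 2*y0 = 2

Step 3: Scale the particular solution.
Multiply by 16/2 = 8:
i = 0, j = 8

Step 4: Verify.
8*(0) + 2*(8) = 16 = 16 ✓

i = 0, j = 8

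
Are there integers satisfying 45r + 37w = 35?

Step 1: Compute gcd(45, 37).
gcd(45, 37) = 1

Step 2: Check divisibility.
Does 1 divide 35? 35 = 1 x 35, so yes.

By the theorem on linear Diophantine equations, 45r + 37w = 35 has integer solutions if and only if gcd(45, 37) divides 35. Since 1 | 35, solutions exist.

Yes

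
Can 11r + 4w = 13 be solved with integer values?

Step 1: Compute gcd(11, 4).
gcd(11, 4) = 1

Step 2: Check divisibility.
Does 1 divide 13? 13 = 1 x 13, so yes.

By the theorem on linear Diophantine equations, 11r + 4w = 13 has integer solutions if and only if gcd(11, 4) divides 13. Since 1 | 13, solutions exist.

Yes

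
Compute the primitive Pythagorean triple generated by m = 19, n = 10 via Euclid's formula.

a = m² - n² = 19² - 10² = 361 - 100 = 261
b = 2mn = 2·19·10 = 380
c = m² + n² = 361 + 100 = 461
Verify: 261² + 380² = 68121 + 144400 = 212521 = 461² ✓

(261, 380, 461)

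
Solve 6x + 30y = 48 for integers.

Step 1: Check solvability.
gcd(6, 30) = 6
Since 6 divides 48, solutions exist.

Step 2: Apply extended Euclidean algorithm to find gcd.
We find integers such that 6*x0 + 30*y0 = 6

Step 3: Scale the particular solution.
Multiply by 48/6 = 8:
x = 8, y = 0

Step 4: Verify.
6*(8) + 30*(0) = 48 = 48 ✓

x = 8, y = 0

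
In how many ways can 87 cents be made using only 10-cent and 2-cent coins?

We need non-negative integers (x, y) with 10x + 2y = 87.
For each x from 0 to 8, check if (87 - 10x) is a non-negative multiple of 2.
Solutions (x, y): none
Count: 0

0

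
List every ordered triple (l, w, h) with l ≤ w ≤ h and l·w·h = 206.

Iterate l from 1 to ⌊206^(1/3)⌋. For each l dividing 206, iterate w ≥ l with w dividing 206/l, and set h = 206/(l·w).
Triples found (2): (1×1×206), (1×2×103)

(1×1×206), (1×2×103)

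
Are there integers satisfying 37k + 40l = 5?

Step 1: Compute gcd(37, 40).
gcd(37, 40) = 1

Step 2: Check divisibility.
Does 1 divide 5? 5 = 1 x 5, so yes.

By the theorem on linear Diophantine equations, 37k + 40l = 5 has integer solutions if and only if gcd(37, 40) divides 5. Since 1 | 5, solutions exist.

Yes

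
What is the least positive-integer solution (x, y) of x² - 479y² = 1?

We seek the smallest positive integers (x, y) with x² - 479y² = 1, i.e., x² = 479y² + 1.
Try successive y values:
y = 1: x² = 479·1² + 1 = 480, not a perfect square
y = 2: x² = 479·2² + 1 = 1917, not a perfect square
y = 3: x² = 479·3² + 1 = 4312, not a perfect square
... continuing the search (or via continued fractions) ...
y = 136591: x² = 479·136591² + 1 = 8936751513600, x = 2989440 ✓

Verify: 2989440² - 479·136591² = 8936751513600 - 8936751513599 = 1 ✓

x = 2989440, y = 136591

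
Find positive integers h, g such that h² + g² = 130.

Search for h with 130 - h² a perfect square.
h = 3: 130 - 3² = 130 - 9 = 121 = 11² ✓
So h = 3, g = 11.

h = 3, g = 11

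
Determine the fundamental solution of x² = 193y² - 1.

We need x² = 193y² - 1. Try successive y:
y = 1: x² = 193·1² - 1 = 192, not a perfect square
y = 2: x² = 193·2² - 1 = 771, not a perfect square
y = 3: x² = 193·3² - 1 = 1736, not a perfect square
...
y = 126985: x² = 193·126985² - 1 = 3112161713424 = 1764132² ✓
Check: 1764132² - 193·126985² = 3112161713424 - 3112161713425 = -1 ✓

x = 1764132, y = 126985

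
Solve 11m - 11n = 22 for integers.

Step 1: Check solvability.
gcd(11, 11) = 11
Since 11 divides 22, solutions exist.

Step 2: Apply extended Euclidean algorithm to find gcd.
We find integers such that 11*x0 + 11*y0 = 11

Step 3: Scale the particular solution.
Multiply by 22/11 = 2:
m = 0, n = -2

Step 4: Verify.
11*(0) - 11*(-2) = 22 = 22 ✓

m = 0, n = -2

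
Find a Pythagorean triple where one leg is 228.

We need the other leg and hypotenuse such that 228² + x² = c².
Take x = 325, c = 397: 228² + 325² = 51984 + 105625 = 157609 = 397² ✓
Triple: (325, 228, 397)

(325, 228, 397)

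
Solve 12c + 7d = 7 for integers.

Step 1: Check solvability.
gcd(12, 7) = 1
Since 1 divides 7, solutions exist.

Step 2: Apply extended Euclidean algorithm to find gcd.
We find integers such that 12*x0 + 7*y0 = 1

Step 3: Scale the particular solution.
Multiply by 7/1 = 7:
c = 21, d = -35

Step 4: Verify.
12*(21) + 7*(-35) = 7 = 7 ✓

c = 21, d = -35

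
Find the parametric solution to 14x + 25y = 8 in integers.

Step 1: Compute gcd(14, 25) = 1.
Since 1 divides 8, solutions exist.

Step 2: Find a particular solution using extended Euclidean algorithm.
We get x₀ = 72, y₀ = -40.
Check: 14*72 + 25*-40 = 8 = 8 ✓

Step 3: Write the general solution.
x = 72 + (25/1)t = 72 + 25t
y = -40 - (14/1)t = -40 - 14t
for any integer t.

x = 72 + 25t, y = -40 - 14t for integer t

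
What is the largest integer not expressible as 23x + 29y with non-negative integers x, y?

For two coprime denominations a and b, the Frobenius number (largest value not representable as a non-negative combination) is ab - a - b.
Here gcd(23, 29) = 1, so they are coprime.
F(23, 29) = 23·29 - 23 - 29 = 667 - 52 = 615

615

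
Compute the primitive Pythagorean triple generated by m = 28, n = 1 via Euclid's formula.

a = m² - n² = 28² - 1² = 784 - 1 = 783
b = 2mn = 2·28·1 = 56
c = m² + n² = 784 + 1 = 785
Verify: 783² + 56² = 613089 + 3136 = 616225 = 785² ✓

(783, 56, 785)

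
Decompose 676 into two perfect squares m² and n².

We need to find integers m, n > 0 such that m² + n² = 676.
Trying m = 10: n² = 676 - 10² = 676 - 100 = 576
n = 24
Check: 10² + 24² = 100 + 576 = 676 ✓

676 = 10² + 24²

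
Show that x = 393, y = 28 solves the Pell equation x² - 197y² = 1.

Compute x² = 393² = 154449
Compute 197y² = 197·28² = 197·784 = 154448
x² - 197y² = 154449 - 154448 = 1
Since this equals 1, (393, 28) is a solution.

Yes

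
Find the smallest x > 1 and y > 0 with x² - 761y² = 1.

We seek the smallest positive integers (x, y) with x² - 761y² = 1, i.e., x² = 761y² + 1.
Try successive y values:
y = 1: x² = 761·1² + 1 = 762, not a perfect square
y = 2: x² = 761·2² + 1 = 3045, not a perfect square
y = 3: x² = 761·3² + 1 = 6850, not a perfect square
... continuing the search (or via continued fractions) ...
y = 46400: x² = 761·46400² + 1 = 1638402560001, x = 1280001 ✓

Verify: 1280001² - 761·46400² = 1638402560001 - 1638402560000 = 1 ✓

x = 1280001, y = 46400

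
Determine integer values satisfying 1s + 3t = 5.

Step 1: Check solvability.
gcd(1, 3) = 1
Since 1 divides 5, solutions exist.

Step 2: Apply extended Euclidean algorithm to find gcd.
We find integers such that 1*x0 + 3*y0 = 1

Step 3: Scale the particular solution.
Multiply by 5/1 = 5:
s = 5, t = 0

Step 4: Verify.
1*(5) + 3*(0) = 5 = 5 ✓

s = 5, t = 0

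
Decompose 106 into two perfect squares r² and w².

We need to find integers r, w > 0 such that r² + w² = 106.
Trying r = 5: w² = 106 - 5² = 106 - 25 = 81
w = 9
Check: 5² + 9² = 25 + 81 = 106 ✓

106 = 5² + 9²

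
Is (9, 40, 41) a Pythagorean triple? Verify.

Compute a² + b² = 9² + 40² = 81 + 1600 = 1681
Compute c² = 41² = 1681
Since 1681 = 1681, confirmed.

Yes, it is a Pythagorean triple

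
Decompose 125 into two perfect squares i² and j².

We need to find integers i, j > 0 such that i² + j² = 125.
Trying i = 2: j² = 125 - 2² = 125 - 4 = 121
j = 11
Check: 2² + 11² = 4 + 121 = 125 ✓

125 = 2² + 11²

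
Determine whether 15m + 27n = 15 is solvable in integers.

Step 1: Compute gcd(15, 27).
gcd(15, 27) = 3

Step 2: Check divisibility.
Does 3 divide 15? 15 = 3 x 5, so yes.

By the theorem on linear Diophantine equations, 15m + 27n = 15 has integer solutions if and only if gcd(15, 27) divides 15. Since 3 | 15, solutions exist.

Yes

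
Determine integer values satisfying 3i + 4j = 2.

Step 1: Check solvability.
gcd(3, 4) = 1
Since 1 divides 2, solutions exist.

Step 2: Apply extended Euclidean algorithm to find gcd.
We find integers such that 3*x0 + 4*y0 = 1

Step 3: Scale the particular solution.
Multiply by 2/1 = 2:
i = -2, j = 2

Step 4: Verify.
3*(-2) + 4*(2) = 2 = 2 ✓

i = -2, j = 2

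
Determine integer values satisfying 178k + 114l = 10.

Step 1: Check solvability.
gcd(178, 114) = 2
Since 2 divides 10, solutions exist.

Step 2: Apply extended Euclidean algorithm to find gcd.
We find integers such that 178*x0 + 114*y0 = 2

Step 3: Scale the particular solution.
Multiply by 10/2 = 5:
k = -80, l = 125

Step 4: Verify.
178*(-80) + 114*(125) = 10 = 10 ✓

k = -80, l = 125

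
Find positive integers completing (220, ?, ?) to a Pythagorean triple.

We need the other leg and hypotenuse such that 220² + x² = c².
Take x = 21, c = 221: 220² + 21² = 48400 + 441 = 48841 = 221² ✓
Triple: (21, 220, 221)

(21, 220, 221)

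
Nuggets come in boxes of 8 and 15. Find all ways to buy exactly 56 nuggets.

We need non-negative integers (x, y) with 8x + 15y = 56.
For each x in 0..7, check if 56 - 8x is a non-negative multiple of 15.
x = 7: 15y = 0, y = 0 ✓

(7 boxes of 8, 0 boxes of 15)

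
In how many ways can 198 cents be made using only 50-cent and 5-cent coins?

We need non-negative integers (x, y) with 50x + 5y = 198.
For each x from 0 to 3, check if (198 - 50x) is a non-negative multiple of 5.
Solutions (x, y): none
Count: 0

0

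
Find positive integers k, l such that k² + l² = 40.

Search for k with 40 - k² a perfect square.
k = 2: 40 - 2² = 40 - 4 = 36 = 6² ✓
So k = 2, l = 6.

k = 2, l = 6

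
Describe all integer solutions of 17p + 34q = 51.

Step 1: Compute gcd(17, 34) = 17.
Since 17 divides 51, solutions exist.

Step 2: Find a particular solution using extended Euclidean algorithm.
We get p₀ = 3, q₀ = 0.
Check: 17*3 + 34*0 = 51 = 51 ✓

Step 3: Write the general solution.
p = 3 + (34/17)t = 3 + 2t
q = 0 - (17/17)t = 0 - 1t
for any integer t.

p = 3 + 2t, q = 0 - 1t for integer t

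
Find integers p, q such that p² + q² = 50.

We need to find integers p, q > 0 such that p² + q² = 50.
Trying p = 1: q² = 50 - 1² = 50 - 1 = 49
q = 7
Check: 1² + 7² = 1 + 49 = 50 ✓

50 = 1² + 7²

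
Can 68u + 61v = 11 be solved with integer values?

Step 1: Compute gcd(68, 61).
gcd(68, 61) = 1

Step 2: Check divisibility.
Does 1 divide 11? 11 = 1 x 11, so yes.

By the theorem on linear Diophantine equations, 68u + 61v = 11 has integer solutions if and only if gcd(68, 61) divides 11. Since 1 | 11, solutions exist.

Yes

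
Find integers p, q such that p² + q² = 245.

We need to find integers p, q > 0 such that p² + q² = 245.
Trying p = 7: q² = 245 - 7² = 245 - 49 = 196
q = 14
Check: 7² + 14² = 49 + 196 = 245 ✓

245 = 7² + 14²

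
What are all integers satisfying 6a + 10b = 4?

Step 1: Compute gcd(6, 10) = 2.
Since 2 divides 4, solutions exist.

Step 2: Find a particular solution using extended Euclidean algorithm.
We get a₀ = 4, b₀ = -2.
Check: 6*4 + 10*-2 = 4 = 4 ✓

Step 3: Write the general solution.
a = 4 + (10/2)t = 4 + 5t
b = -2 - (6/2)t = -2 - 3t
for any integer t.

a = 4 + 5t, b = -2 - 3t for integer t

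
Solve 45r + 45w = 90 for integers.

Step 1: Check solvability.
gcd(45, 45) = 45
Since 45 divides 90, solutions exist.

Step 2: Apply extended Euclidean algorithm to find gcd.
We find integers such that 45*x0 + 45*y0 = 45

Step 3: Scale the particular solution.
Multiply by 90/45 = 2:
r = 0, w = 2

Step 4: Verify.
45*(0) + 45*(2) = 90 = 90 ✓

r = 0, w = 2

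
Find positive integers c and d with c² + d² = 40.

We need to find integers c, d > 0 such that c² + d² = 40.
Trying c = 2: d² = 40 - 2² = 40 - 4 = 36
d = 6
Check: 2² + 6² = 4 + 36 = 40 ✓

40 = 2² + 6²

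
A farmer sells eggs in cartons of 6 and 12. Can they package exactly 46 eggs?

We need non-negative a, b with 6a + 12b = 46.
gcd(6, 12) = 6, and 6 does not divide 46.
No integer solutions exist.

No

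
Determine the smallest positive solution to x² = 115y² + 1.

We seek the smallest positive integers (x, y) with x² - 115y² = 1, i.e., x² = 115y² + 1.
Try successive y values:
y = 1: x² = 115·1² + 1 = 116, not a perfect square
y = 2: x² = 115·2² + 1 = 461, not a perfect square
y = 3: x² = 115·3² + 1 = 1036, not a perfect square
... continuing the search (or via continued fractions) ...
y = 105: x² = 115·105² + 1 = 1267876, x = 1126 ✓

Verify: 1126² - 115·105² = 1267876 - 1267875 = 1 ✓

x = 1126, y = 105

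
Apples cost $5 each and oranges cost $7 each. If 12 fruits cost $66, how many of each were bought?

Let a = apples, o = oranges.
a + o = 12
5a + 7o = 66
Substitute o = 12 - a:
5a + 7(12 - a) = 66
(5 - 7)a = 66 - 84
-2a = -18
a = 9, o = 12 - 9 = 3

Apples: 9, Oranges: 3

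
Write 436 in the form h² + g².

We need to find integers h, g > 0 such that h² + g² = 436.
Trying h = 6: g² = 436 - 6² = 436 - 36 = 400
g = 20
Check: 6² + 20² = 36 + 400 = 436 ✓

436 = 6² + 20²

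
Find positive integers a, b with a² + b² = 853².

We need a² + b² = 853² = 727609.
Trying: 205² + 828² = 42025 + 685584 = 727609 ✓

(205, 828, 853)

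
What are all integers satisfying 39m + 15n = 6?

Step 1: Compute gcd(39, 15) = 3.
Since 3 divides 6, solutions exist.

Step 2: Find a particular solution using extended Euclidean algorithm.
We get m₀ = 4, n₀ = -10.
Check: 39*4 + 15*-10 = 6 = 6 ✓

Step 3: Write the general solution.
m = 4 + (15/3)t = 4 + 5t
n = -10 - (39/3)t = -10 - 13t
for any integer t.

m = 4 + 5t, n = -10 - 13t for integer t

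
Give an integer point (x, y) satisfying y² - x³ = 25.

Try small integer x values and check whether x³ + 25 is a perfect square.
x = 0: x³ + 25 = 0³ + 25 = 0 + 25 = 25
Is 25 a perfect square? 5² = 25 ✓
So (x, y) = (0, -5) is a solution.

x = 0, y = -5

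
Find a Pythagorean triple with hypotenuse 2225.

We need a² + b² = 2225² = 4950625.
Trying: 2185² + 420² = 4774225 + 176400 = 4950625 ✓

(2185, 420, 2225)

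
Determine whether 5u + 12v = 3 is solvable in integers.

Step 1: Compute gcd(5, 12).
gcd(5, 12) = 1

Step 2: Check divisibility.
Does 1 divide 3? 3 = 1 x 3, so yes.

By the theorem on linear Diophantine equations, 5u + 12v = 3 has integer solutions if and only if gcd(5, 12) divides 3. Since 1 | 3, solutions exist.

Yes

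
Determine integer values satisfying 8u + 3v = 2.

Step 1: Check solvability.
gcd(8, 3) = 1
Since 1 divides 2, solutions exist.

Step 2: Apply extended Euclidean algorithm to find gcd.
We find integers such that 8*x0 + 3*y0 = 1

Step 3: Scale the particular solution.
Multiply by 2/1 = 2:
u = -2, v = 6

Step 4: Verify.
8*(-2) + 3*(6) = 2 = 2 ✓

u = -2, v = 6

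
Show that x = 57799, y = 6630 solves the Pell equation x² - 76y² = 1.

Compute x² = 57799² = 3340724401
Compute 76y² = 76·6630² = 76·43956900 = 3340724400
x² - 76y² = 3340724401 - 3340724400 = 1
Since this equals 1, (57799, 6630) is a solution.

Yes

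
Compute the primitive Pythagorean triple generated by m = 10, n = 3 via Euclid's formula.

a = m² - n² = 100 - 9 = 91
b = 2mn = 2·10·3 = 60
c = m² + n² = 100 + 9 = 109
Verify: 91² + 60² = 8281 + 3600 = 11881 = 109² ✓

(91, 60, 109)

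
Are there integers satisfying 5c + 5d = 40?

Step 1: Compute gcd(5, 5).
gcd(5, 5) = 5

Step 2: Check divisibility.
Does 5 divide 40? 40 = 5 x 8, so yes.

By the theorem on linear Diophantine equations, 5c + 5d = 40 has integer solutions if and only if gcd(5, 5) divides 40. Since 5 | 40, solutions exist.

Yes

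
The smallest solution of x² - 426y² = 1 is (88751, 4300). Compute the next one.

Solutions to x² - Dy² = 1 are generated by powers of (x₀ + y₀√D).
The next solution satisfies x₁ + y₁√426 = (x₀ + y₀√426)², giving:
x₁ = x₀² + 426y₀² = 88751² + 426·4300² = 7876740001 + 7876740000 = 15753480001
y₁ = 2x₀y₀ = 2·88751·4300 = 763258600

Verify: 15753480001² - 426·763258600² = 248172132141906960001 - 248172132141906960000 = 1 ✓

x = 15753480001, y = 763258600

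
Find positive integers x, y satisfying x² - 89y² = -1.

We need x² = 89y² - 1. Try successive y:
y = 1: x² = 89·1² - 1 = 88, not a perfect square
y = 2: x² = 89·2² - 1 = 355, not a perfect square
y = 3: x² = 89·3² - 1 = 800, not a perfect square
...
y = 53: x² = 89·53² - 1 = 250000 = 500² ✓
Check: 500² - 89·53² = 250000 - 250001 = -1 ✓

x = 500, y = 53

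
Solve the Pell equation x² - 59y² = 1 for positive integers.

We seek the smallest positive integers (x, y) with x² - 59y² = 1, i.e., x² = 59y² + 1.
Try successive y values:
y = 1: x² = 59·1² + 1 = 60, not a perfect square
y = 2: x² = 59·2² + 1 = 237, not a perfect square
y = 3: x² = 59·3² + 1 = 532, not a perfect square
... continuing the search (or via continued fractions) ...
y = 69: x² = 59·69² + 1 = 280900, x = 530 ✓

Verify: 530² - 59·69² = 280900 - 280899 = 1 ✓

x = 530, y = 69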